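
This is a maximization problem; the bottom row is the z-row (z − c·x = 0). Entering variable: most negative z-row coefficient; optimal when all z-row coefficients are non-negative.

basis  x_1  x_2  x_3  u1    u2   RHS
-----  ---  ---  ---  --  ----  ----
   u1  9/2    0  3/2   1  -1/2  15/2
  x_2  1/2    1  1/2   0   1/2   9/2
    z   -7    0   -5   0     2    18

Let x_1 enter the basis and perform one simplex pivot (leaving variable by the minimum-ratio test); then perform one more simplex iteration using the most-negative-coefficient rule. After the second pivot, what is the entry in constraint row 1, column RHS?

5

Ratio test on column x_1 — row 1: (15/2)/(9/2) = 5/3; row 2: (9/2)/(1/2) = 9. Minimum is 5/3 at row 1 (u1 leaves); pivot element 9/2.
Divide row 1 by 9/2; eliminate column x_1 from the other rows.
Second iteration: most negative z-row entry is -8/3 in column x_3, so x_3 enters.
Ratio test on column x_3 — row 1: (5/3)/(1/3) = 5; row 2: (11/3)/(1/3) = 11. Minimum is 5 at row 1 (x_1 leaves); pivot element 1/3.
Divide row 1 by 1/3; eliminate column x_3 from the other rows.
After both pivots, the entry at constraint row 1, column RHS is 5.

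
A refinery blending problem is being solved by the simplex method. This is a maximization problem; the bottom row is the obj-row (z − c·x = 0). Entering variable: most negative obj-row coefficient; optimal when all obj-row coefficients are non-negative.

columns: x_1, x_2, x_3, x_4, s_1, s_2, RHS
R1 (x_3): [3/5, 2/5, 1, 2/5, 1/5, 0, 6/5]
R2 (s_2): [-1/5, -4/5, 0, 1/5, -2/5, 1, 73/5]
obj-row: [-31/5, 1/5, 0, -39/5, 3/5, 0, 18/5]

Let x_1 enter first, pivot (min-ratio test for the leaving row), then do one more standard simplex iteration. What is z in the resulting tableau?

27

Ratio test on column x_1 — row 1: (6/5)/(3/5) = 2; row 2: entry -1/5 ≤ 0. Minimum is 2 at row 1 (x_3 leaves); pivot element 3/5.
Pivot on row 1; the obj-row RHS becomes 18/5 − (-31/5)·2 = 16.
Next entering variable (most negative obj-row entry -11/3): x_4.
Ratio test on column x_4 — row 1: 2/(2/3) = 3; row 2: 15/(1/3) = 45. Minimum is 3 at row 1 (x_1 leaves); pivot element 2/3.
After the second pivot the obj-row RHS is 16 − (-11/3)·3 = 27.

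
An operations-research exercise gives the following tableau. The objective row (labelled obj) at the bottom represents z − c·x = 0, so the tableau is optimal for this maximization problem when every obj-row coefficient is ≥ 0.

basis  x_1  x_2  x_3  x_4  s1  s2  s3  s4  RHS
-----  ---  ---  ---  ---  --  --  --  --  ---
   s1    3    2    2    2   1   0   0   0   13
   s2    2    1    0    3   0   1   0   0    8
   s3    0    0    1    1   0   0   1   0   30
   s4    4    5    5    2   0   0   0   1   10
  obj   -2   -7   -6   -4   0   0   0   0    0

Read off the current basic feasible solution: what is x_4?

x_4 is not in the basis, so in the current basic feasible solution x_4 = 0.

0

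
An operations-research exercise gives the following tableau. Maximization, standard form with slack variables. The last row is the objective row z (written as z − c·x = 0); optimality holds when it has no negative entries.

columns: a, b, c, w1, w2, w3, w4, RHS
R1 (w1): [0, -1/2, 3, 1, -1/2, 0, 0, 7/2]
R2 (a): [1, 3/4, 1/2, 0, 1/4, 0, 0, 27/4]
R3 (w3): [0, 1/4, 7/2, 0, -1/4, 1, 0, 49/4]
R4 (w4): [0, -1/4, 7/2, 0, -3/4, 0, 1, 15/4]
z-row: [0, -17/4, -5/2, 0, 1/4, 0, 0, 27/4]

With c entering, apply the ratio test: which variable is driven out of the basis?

w4

Column c entries and ratios — w1: (7/2)/3 = 7/6; a: (27/4)/(1/2) = 27/2; w3: (49/4)/(7/2) = 7/2; w4: (15/4)/(7/2) = 15/14.
Smallest ratio is 15/14 in the row of w4, so w4 leaves.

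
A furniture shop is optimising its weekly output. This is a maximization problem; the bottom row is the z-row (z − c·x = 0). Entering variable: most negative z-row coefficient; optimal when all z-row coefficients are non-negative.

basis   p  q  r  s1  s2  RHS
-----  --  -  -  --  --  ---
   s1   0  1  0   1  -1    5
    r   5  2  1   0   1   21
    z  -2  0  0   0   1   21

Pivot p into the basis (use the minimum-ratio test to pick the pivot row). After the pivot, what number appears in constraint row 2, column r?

Ratio test on column p — row 1: entry 0 ≤ 0; row 2: 21/5 = 21/5. Minimum is 21/5 at row 2 (r leaves); pivot element 5.
Divide row 2 by 5; eliminate column p from the other rows.
In the new row 2, the r entry is the old entry divided by the pivot: 1/5 = 1/5.

1/5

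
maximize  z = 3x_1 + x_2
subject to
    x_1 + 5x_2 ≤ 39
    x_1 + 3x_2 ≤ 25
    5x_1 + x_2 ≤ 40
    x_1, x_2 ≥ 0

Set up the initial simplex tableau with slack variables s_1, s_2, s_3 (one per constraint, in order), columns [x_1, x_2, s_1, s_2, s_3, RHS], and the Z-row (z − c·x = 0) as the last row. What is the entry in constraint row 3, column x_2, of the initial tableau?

1

Constraint 3 has coefficient 1 on x_2.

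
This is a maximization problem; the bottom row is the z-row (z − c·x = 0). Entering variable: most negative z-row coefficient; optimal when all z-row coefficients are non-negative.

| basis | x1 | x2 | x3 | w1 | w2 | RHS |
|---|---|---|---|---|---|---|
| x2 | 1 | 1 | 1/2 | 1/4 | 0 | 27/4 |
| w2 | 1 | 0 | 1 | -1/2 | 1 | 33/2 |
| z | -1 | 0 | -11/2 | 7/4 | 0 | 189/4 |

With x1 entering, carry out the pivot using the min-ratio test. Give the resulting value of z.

Ratio test on column x1 — row 1: (27/4)/1 = 27/4; row 2: (33/2)/1 = 33/2. Minimum is 27/4 at row 1 (x2 leaves); pivot element 1.
Pivot on row 1; the z-row RHS becomes 189/4 − (-1)·(27/4) = 54.

54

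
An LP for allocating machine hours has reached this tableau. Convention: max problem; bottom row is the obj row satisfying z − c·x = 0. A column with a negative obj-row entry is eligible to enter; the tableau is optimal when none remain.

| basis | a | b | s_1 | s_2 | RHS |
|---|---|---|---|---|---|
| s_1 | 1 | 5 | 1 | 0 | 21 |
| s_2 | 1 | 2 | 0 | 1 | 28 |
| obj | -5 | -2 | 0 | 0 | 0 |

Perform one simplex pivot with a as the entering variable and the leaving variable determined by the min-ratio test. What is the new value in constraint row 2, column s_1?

-1

Ratio test on column a — row 1: 21/1 = 21; row 2: 28/1 = 28. Minimum is 21 at row 1 (s_1 leaves); pivot element 1.
Divide row 1 by 1; eliminate column a from the other rows.
Row 2 update in column s_1: 0 − 1·1 = -1.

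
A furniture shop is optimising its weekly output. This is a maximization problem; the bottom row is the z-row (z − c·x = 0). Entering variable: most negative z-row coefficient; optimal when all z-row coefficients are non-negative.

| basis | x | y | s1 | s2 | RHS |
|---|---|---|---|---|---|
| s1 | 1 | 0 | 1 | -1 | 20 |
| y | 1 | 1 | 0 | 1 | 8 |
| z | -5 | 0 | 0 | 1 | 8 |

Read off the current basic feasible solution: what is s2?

0

s2 is not in the basis, so in the current basic feasible solution s2 = 0.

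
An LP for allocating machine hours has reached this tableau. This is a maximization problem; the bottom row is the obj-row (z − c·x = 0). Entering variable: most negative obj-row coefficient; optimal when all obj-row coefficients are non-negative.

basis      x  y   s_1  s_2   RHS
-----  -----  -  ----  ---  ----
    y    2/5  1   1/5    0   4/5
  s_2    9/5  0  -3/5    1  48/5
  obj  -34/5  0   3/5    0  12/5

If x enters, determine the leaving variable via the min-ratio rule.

y

Column x entries and ratios — y: (4/5)/(2/5) = 2; s_2: (48/5)/(9/5) = 16/3.
Smallest ratio is 2 in the row of y, so y leaves.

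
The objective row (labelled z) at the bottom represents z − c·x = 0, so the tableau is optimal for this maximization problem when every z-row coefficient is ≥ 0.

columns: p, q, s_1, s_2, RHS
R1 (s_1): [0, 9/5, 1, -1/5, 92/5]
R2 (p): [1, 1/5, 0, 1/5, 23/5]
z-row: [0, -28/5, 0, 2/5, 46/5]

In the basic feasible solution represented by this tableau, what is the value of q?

0

q is not in the basis, so in the current basic feasible solution q = 0.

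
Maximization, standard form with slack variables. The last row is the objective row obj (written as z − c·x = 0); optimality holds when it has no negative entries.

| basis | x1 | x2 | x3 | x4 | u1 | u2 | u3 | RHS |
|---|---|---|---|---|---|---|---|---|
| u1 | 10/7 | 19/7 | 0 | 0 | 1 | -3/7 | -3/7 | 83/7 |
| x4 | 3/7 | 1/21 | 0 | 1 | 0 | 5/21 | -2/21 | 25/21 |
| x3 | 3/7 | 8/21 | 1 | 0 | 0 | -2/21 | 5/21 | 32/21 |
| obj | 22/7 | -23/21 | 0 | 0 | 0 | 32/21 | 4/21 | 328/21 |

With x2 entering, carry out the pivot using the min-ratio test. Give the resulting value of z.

20

Ratio test on column x2 — row 1: (83/7)/(19/7) = 83/19; row 2: (25/21)/(1/21) = 25; row 3: (32/21)/(8/21) = 4. Minimum is 4 at row 3 (x3 leaves); pivot element 8/21.
Pivot on row 3; the obj-row RHS becomes 328/21 − (-23/21)·4 = 20.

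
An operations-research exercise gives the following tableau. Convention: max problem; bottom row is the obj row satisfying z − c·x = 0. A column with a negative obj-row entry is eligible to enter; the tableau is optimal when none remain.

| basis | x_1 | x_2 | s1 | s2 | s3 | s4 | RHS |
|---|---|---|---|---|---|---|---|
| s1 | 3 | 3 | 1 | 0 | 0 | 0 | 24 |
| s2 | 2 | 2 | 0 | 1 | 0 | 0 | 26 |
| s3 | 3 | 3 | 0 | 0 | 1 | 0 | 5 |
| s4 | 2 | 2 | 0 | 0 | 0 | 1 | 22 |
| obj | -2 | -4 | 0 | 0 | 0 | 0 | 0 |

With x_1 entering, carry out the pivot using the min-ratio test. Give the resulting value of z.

Ratio test on column x_1 — row 1: 24/3 = 8; row 2: 26/2 = 13; row 3: 5/3 = 5/3; row 4: 22/2 = 11. Minimum is 5/3 at row 3 (s3 leaves); pivot element 3.
Pivot on row 3; the obj-row RHS becomes 0 − (-2)·(5/3) = 10/3.

10/3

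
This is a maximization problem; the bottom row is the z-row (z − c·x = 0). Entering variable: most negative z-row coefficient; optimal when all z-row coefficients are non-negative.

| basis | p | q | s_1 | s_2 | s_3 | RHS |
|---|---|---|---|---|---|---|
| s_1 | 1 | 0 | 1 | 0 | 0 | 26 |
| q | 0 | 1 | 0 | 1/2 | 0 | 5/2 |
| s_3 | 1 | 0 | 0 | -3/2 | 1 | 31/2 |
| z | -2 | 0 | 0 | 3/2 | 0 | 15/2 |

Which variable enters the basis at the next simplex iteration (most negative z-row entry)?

p

Negative z-row entries: p: -2.
The most negative is -2 in column p, so p enters.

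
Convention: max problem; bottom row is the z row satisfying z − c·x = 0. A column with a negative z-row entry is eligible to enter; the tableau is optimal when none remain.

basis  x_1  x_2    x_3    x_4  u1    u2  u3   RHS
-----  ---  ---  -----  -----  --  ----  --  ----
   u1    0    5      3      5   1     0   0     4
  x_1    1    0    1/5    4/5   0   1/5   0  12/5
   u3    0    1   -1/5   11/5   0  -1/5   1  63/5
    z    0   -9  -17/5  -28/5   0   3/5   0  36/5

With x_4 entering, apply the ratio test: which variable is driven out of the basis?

Column x_4 entries and ratios — u1: 4/5 = 4/5; x_1: (12/5)/(4/5) = 3; u3: (63/5)/(11/5) = 63/11.
Smallest ratio is 4/5 in the row of u1, so u1 leaves.

u1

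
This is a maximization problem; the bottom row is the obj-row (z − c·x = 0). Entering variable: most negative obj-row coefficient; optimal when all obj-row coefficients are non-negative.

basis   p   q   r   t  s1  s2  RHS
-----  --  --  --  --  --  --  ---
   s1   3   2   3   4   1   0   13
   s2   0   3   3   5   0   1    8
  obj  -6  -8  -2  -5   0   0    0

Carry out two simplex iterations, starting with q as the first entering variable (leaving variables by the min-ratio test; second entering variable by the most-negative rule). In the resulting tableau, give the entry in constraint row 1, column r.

Ratio test on column q — row 1: 13/2 = 13/2; row 2: 8/3 = 8/3. Minimum is 8/3 at row 2 (s2 leaves); pivot element 3.
Divide row 2 by 3; eliminate column q from the other rows.
Second iteration: most negative obj-row entry is -6 in column p, so p enters.
Ratio test on column p — row 1: (23/3)/3 = 23/9; row 2: entry 0 ≤ 0. Minimum is 23/9 at row 1 (s1 leaves); pivot element 3.
Divide row 1 by 3; eliminate column p from the other rows.
After both pivots, the entry at constraint row 1, column r is 1/3.

1/3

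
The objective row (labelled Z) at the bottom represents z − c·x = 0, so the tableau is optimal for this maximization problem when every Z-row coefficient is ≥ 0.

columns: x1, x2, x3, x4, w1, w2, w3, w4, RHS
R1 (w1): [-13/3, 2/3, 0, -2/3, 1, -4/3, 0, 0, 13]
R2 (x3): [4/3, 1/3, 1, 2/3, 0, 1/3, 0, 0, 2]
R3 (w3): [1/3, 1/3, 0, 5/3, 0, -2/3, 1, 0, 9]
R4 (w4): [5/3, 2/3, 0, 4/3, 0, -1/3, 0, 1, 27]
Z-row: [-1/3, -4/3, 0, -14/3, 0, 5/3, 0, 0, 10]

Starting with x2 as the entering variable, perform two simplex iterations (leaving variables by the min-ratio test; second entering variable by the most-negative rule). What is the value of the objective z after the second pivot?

Ratio test on column x2 — row 1: 13/(2/3) = 39/2; row 2: 2/(1/3) = 6; row 3: 9/(1/3) = 27; row 4: 27/(2/3) = 81/2. Minimum is 6 at row 2 (x3 leaves); pivot element 1/3.
Pivot on row 2; the Z-row RHS becomes 10 − (-4/3)·6 = 18.
Next entering variable (most negative Z-row entry -2): x4.
Ratio test on column x4 — row 1: entry -2 ≤ 0; row 2: 6/2 = 3; row 3: 7/1 = 7; row 4: entry 0 ≤ 0. Minimum is 3 at row 2 (x2 leaves); pivot element 2.
After the second pivot the Z-row RHS is 18 − (-2)·3 = 24.

24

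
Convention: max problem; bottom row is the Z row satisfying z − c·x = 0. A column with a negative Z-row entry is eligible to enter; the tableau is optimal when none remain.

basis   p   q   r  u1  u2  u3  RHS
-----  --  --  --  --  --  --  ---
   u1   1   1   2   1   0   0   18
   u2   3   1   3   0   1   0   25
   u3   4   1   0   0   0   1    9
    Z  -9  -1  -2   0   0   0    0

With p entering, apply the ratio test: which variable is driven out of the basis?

u3

Column p entries and ratios — u1: 18/1 = 18; u2: 25/3 = 25/3; u3: 9/4 = 9/4.
Smallest ratio is 9/4 in the row of u3, so u3 leaves.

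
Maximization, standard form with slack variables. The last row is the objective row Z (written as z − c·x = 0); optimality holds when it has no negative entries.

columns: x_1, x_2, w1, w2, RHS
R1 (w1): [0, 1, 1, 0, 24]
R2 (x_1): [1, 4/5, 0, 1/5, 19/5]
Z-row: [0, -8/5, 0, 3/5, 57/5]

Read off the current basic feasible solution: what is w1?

24

w1 is basic (row 1); its value is the RHS of that row, 24.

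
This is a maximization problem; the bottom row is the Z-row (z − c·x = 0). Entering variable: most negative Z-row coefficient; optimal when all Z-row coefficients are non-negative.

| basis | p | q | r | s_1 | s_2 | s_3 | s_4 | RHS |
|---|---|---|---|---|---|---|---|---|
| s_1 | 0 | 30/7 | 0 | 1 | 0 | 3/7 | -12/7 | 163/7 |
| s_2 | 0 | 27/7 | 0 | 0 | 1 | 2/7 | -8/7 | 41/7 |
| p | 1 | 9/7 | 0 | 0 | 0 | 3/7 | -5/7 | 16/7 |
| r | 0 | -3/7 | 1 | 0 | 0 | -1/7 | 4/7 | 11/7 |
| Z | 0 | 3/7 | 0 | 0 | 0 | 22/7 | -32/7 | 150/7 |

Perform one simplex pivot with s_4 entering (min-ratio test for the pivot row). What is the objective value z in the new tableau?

Ratio test on column s_4 — row 1: entry -12/7 ≤ 0; row 2: entry -8/7 ≤ 0; row 3: entry -5/7 ≤ 0; row 4: (11/7)/(4/7) = 11/4. Minimum is 11/4 at row 4 (r leaves); pivot element 4/7.
Pivot on row 4; the Z-row RHS becomes 150/7 − (-32/7)·(11/4) = 34.

34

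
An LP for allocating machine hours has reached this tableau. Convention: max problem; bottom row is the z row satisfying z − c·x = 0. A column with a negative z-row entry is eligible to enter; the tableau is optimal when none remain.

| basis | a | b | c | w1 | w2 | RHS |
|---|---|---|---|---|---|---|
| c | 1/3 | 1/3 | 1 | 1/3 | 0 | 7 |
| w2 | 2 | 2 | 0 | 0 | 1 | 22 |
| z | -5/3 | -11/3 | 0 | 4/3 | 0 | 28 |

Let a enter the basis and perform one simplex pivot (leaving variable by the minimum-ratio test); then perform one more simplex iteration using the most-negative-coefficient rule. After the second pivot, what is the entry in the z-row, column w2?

Ratio test on column a — row 1: 7/(1/3) = 21; row 2: 22/2 = 11. Minimum is 11 at row 2 (w2 leaves); pivot element 2.
Divide row 2 by 2; eliminate column a from the other rows.
Second iteration: most negative z-row entry is -2 in column b, so b enters.
Ratio test on column b — row 1: entry 0 ≤ 0; row 2: 11/1 = 11. Minimum is 11 at row 2 (a leaves); pivot element 1.
Divide row 2 by 1; eliminate column b from the other rows.
After both pivots, the entry at the z-row, column w2 is 11/6.

11/6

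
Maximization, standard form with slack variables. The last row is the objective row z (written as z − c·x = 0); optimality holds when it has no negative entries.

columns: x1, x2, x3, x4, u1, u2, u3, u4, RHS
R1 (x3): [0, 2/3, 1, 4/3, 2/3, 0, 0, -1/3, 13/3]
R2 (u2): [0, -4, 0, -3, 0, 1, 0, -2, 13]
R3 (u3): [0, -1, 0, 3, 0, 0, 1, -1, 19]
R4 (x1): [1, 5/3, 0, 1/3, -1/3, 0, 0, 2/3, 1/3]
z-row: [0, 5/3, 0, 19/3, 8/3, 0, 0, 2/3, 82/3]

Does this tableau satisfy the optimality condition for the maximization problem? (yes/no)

Every z-row coefficient is ≥ 0, so the tableau is optimal.

yes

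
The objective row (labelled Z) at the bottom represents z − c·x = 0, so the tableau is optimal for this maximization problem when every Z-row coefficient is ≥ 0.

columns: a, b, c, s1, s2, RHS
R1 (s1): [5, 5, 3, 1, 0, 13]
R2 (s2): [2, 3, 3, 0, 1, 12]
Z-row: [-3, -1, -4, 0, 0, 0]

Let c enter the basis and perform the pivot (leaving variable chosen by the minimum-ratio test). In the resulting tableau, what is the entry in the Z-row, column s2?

4/3

Ratio test on column c — row 1: 13/3 = 13/3; row 2: 12/3 = 4. Minimum is 4 at row 2 (s2 leaves); pivot element 3.
Divide row 2 by 3; eliminate column c from the other rows.
Z-row update in column s2: 0 − (-4)·(1/3) = 4/3.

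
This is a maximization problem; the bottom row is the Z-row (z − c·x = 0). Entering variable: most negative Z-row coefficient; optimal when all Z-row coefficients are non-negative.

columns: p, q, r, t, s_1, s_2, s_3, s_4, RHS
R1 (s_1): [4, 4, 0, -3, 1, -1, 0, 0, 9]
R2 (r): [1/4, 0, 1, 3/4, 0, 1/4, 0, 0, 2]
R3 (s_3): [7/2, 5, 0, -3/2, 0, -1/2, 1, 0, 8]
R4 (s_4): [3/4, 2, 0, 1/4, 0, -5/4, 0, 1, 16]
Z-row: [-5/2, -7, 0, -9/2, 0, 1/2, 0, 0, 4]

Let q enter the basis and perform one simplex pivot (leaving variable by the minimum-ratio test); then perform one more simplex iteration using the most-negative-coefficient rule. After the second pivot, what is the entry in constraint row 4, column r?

Ratio test on column q — row 1: 9/4 = 9/4; row 2: entry 0 ≤ 0; row 3: 8/5 = 8/5; row 4: 16/2 = 8. Minimum is 8/5 at row 3 (s_3 leaves); pivot element 5.
Divide row 3 by 5; eliminate column q from the other rows.
Second iteration: most negative Z-row entry is -33/5 in column t, so t enters.
Ratio test on column t — row 1: entry -9/5 ≤ 0; row 2: 2/(3/4) = 8/3; row 3: entry -3/10 ≤ 0; row 4: (64/5)/(17/20) = 256/17. Minimum is 8/3 at row 2 (r leaves); pivot element 3/4.
Divide row 2 by 3/4; eliminate column t from the other rows.
After both pivots, the entry at constraint row 4, column r is -17/15.

-17/15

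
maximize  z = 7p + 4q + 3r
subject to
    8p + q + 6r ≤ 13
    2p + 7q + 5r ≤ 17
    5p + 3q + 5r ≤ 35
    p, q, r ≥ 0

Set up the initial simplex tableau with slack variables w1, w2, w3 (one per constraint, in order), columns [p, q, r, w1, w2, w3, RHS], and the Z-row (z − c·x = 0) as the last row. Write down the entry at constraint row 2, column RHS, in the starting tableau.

The RHS of constraint 2 is b_2 = 17.

17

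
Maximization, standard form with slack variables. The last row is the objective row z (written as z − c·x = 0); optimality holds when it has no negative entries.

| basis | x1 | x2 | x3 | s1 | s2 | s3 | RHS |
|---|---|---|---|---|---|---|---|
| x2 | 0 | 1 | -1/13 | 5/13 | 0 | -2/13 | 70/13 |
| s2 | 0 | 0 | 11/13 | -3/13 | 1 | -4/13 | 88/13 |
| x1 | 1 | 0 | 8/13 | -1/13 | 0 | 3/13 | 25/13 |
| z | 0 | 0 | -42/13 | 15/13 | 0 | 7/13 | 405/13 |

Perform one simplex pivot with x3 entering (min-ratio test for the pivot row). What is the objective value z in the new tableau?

Ratio test on column x3 — row 1: entry -1/13 ≤ 0; row 2: (88/13)/(11/13) = 8; row 3: (25/13)/(8/13) = 25/8. Minimum is 25/8 at row 3 (x1 leaves); pivot element 8/13.
Pivot on row 3; the z-row RHS becomes 405/13 − (-42/13)·(25/8) = 165/4.

165/4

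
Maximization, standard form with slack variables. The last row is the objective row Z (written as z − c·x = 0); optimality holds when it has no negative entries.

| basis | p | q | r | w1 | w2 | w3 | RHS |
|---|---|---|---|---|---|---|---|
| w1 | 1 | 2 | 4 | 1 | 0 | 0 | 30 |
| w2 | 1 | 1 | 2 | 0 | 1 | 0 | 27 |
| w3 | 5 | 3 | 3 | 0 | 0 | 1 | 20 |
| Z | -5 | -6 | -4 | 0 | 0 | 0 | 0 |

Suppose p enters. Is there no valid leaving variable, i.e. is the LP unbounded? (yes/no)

no

Column p has positive entries in row(s) 1, 2, 3, so the ratio test bounds it — not unbounded.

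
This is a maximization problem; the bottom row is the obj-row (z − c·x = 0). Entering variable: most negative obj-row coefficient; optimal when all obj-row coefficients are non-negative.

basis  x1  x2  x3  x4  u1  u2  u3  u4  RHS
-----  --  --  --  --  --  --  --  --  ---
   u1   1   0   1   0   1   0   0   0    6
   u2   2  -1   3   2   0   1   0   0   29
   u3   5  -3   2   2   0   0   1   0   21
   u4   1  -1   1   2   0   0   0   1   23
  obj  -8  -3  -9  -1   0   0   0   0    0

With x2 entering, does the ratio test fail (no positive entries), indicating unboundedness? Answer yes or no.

yes

Every constraint-row entry in column x2 is ≤ 0, so increasing x2 is unbounded.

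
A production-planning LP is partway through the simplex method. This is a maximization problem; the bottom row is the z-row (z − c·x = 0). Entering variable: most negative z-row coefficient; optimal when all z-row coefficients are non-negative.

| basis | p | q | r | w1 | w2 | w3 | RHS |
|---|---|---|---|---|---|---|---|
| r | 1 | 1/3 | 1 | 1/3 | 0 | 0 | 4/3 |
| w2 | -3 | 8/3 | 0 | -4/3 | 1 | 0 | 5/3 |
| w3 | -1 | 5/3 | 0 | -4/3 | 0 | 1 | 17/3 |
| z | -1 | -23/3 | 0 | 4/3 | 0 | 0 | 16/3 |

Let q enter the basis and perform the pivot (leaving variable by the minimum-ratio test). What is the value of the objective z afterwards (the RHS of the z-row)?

Ratio test on column q — row 1: (4/3)/(1/3) = 4; row 2: (5/3)/(8/3) = 5/8; row 3: (17/3)/(5/3) = 17/5. Minimum is 5/8 at row 2 (w2 leaves); pivot element 8/3.
Pivot on row 2; the z-row RHS becomes 16/3 − (-23/3)·(5/8) = 81/8.

81/8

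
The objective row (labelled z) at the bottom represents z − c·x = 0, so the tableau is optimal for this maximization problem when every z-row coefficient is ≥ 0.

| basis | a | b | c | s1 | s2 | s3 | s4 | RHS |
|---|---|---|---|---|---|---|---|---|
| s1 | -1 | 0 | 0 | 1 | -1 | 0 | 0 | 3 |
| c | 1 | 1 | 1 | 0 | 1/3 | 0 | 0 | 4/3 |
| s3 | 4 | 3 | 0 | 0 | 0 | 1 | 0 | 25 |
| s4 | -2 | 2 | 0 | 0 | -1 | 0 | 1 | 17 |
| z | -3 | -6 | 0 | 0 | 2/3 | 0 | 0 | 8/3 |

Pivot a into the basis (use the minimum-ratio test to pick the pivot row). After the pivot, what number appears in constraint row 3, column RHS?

59/3

Ratio test on column a — row 1: entry -1 ≤ 0; row 2: (4/3)/1 = 4/3; row 3: 25/4 = 25/4; row 4: entry -2 ≤ 0. Minimum is 4/3 at row 2 (c leaves); pivot element 1.
Divide row 2 by 1; eliminate column a from the other rows.
Row 3 update in column RHS: 25 − 4·(4/3) = 59/3.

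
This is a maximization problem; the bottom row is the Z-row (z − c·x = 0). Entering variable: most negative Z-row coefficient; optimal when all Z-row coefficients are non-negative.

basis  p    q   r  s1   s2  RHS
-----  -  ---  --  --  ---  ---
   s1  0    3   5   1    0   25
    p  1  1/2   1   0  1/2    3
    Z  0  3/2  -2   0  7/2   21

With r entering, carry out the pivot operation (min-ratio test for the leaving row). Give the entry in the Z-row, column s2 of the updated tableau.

Ratio test on column r — row 1: 25/5 = 5; row 2: 3/1 = 3. Minimum is 3 at row 2 (p leaves); pivot element 1.
Divide row 2 by 1; eliminate column r from the other rows.
Z-row update in column s2: 7/2 − (-2)·(1/2) = 9/2.

9/2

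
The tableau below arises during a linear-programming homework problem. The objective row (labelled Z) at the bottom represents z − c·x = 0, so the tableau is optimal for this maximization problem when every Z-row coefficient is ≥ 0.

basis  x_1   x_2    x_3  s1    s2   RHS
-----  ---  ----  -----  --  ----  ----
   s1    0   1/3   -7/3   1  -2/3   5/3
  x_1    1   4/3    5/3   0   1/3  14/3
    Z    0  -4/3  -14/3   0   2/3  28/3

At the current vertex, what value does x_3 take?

x_3 is not in the basis, so in the current basic feasible solution x_3 = 0.

0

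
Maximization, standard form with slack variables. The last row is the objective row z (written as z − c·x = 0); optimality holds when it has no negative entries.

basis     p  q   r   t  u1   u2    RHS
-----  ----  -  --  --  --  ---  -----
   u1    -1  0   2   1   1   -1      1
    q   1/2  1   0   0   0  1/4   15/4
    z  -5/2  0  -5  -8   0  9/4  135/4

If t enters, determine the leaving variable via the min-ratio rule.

u1

Column t entries and ratios — u1: 1/1 = 1; q: 0 ≤ 0, skip.
Smallest ratio is 1 in the row of u1, so u1 leaves.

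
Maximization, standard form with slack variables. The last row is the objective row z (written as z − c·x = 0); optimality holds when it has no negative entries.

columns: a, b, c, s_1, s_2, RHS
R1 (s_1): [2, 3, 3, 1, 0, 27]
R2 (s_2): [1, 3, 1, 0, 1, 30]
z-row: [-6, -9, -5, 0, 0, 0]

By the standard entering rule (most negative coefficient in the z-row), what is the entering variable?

b

Negative z-row entries: a: -6, b: -9, c: -5.
The most negative is -9 in column b, so b enters.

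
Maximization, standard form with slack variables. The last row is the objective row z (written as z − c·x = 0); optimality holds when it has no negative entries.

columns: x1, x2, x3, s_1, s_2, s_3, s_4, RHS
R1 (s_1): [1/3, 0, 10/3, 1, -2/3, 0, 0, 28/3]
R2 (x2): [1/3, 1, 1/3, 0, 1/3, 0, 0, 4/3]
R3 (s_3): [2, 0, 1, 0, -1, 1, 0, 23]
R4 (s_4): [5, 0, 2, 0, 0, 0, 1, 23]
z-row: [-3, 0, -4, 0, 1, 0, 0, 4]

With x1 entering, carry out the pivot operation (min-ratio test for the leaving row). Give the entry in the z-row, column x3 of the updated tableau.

-1

Ratio test on column x1 — row 1: (28/3)/(1/3) = 28; row 2: (4/3)/(1/3) = 4; row 3: 23/2 = 23/2; row 4: 23/5 = 23/5. Minimum is 4 at row 2 (x2 leaves); pivot element 1/3.
Divide row 2 by 1/3; eliminate column x1 from the other rows.
z-row update in column x3: -4 − (-3)·1 = -1.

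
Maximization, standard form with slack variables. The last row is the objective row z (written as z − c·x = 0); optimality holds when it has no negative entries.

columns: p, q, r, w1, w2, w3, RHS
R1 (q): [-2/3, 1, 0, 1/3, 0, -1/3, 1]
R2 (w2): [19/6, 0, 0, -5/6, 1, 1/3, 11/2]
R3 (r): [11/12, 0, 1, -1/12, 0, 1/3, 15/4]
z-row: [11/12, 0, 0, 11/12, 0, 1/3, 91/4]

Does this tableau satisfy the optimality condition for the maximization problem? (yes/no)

Every z-row coefficient is ≥ 0, so the tableau is optimal.

yes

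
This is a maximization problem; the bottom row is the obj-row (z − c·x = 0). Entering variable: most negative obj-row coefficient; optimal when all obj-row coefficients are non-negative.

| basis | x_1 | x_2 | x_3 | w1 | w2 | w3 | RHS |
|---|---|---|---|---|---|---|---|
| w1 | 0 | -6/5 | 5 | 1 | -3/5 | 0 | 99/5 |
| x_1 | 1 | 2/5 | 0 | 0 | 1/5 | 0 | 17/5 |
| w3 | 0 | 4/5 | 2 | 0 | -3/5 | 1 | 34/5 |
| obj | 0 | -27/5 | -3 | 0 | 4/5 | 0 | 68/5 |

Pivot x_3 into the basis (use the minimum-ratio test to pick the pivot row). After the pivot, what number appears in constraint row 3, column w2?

-3/10

Ratio test on column x_3 — row 1: (99/5)/5 = 99/25; row 2: entry 0 ≤ 0; row 3: (34/5)/2 = 17/5. Minimum is 17/5 at row 3 (w3 leaves); pivot element 2.
Divide row 3 by 2; eliminate column x_3 from the other rows.
In the new row 3, the w2 entry is the old entry divided by the pivot: (-3/5)/2 = -3/10.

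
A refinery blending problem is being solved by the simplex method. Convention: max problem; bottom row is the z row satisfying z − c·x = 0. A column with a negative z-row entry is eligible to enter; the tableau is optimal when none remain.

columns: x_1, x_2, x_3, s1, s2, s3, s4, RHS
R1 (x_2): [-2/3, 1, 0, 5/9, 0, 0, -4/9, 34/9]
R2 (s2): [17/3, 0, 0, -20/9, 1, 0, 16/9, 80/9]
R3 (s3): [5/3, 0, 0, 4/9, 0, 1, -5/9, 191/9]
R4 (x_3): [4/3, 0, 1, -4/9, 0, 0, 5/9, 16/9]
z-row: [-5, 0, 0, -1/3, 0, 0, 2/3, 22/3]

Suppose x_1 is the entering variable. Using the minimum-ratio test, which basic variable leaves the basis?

Column x_1 entries and ratios — x_2: -2/3 ≤ 0, skip; s2: (80/9)/(17/3) = 80/51; s3: (191/9)/(5/3) = 191/15; x_3: (16/9)/(4/3) = 4/3.
Smallest ratio is 4/3 in the row of x_3, so x_3 leaves.

x_3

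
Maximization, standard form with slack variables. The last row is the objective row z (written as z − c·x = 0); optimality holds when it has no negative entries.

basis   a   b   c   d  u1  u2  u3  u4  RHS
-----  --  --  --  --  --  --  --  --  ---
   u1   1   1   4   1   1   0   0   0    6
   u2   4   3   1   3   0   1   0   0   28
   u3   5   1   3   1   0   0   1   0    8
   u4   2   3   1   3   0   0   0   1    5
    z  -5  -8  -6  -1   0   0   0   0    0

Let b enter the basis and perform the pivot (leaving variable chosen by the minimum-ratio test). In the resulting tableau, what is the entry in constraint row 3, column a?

Ratio test on column b — row 1: 6/1 = 6; row 2: 28/3 = 28/3; row 3: 8/1 = 8; row 4: 5/3 = 5/3. Minimum is 5/3 at row 4 (u4 leaves); pivot element 3.
Divide row 4 by 3; eliminate column b from the other rows.
Row 3 update in column a: 5 − 1·(2/3) = 13/3.

13/3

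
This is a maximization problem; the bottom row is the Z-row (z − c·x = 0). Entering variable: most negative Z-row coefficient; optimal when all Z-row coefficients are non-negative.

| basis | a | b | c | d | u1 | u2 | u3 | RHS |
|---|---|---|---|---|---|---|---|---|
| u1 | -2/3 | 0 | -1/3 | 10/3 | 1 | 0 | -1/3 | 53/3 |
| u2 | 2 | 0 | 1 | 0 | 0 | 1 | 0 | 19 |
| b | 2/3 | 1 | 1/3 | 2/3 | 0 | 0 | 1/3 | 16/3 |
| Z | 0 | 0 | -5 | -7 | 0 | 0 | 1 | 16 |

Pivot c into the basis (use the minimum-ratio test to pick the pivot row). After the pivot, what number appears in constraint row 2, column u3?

-1

Ratio test on column c — row 1: entry -1/3 ≤ 0; row 2: 19/1 = 19; row 3: (16/3)/(1/3) = 16. Minimum is 16 at row 3 (b leaves); pivot element 1/3.
Divide row 3 by 1/3; eliminate column c from the other rows.
Row 2 update in column u3: 0 − 1·1 = -1.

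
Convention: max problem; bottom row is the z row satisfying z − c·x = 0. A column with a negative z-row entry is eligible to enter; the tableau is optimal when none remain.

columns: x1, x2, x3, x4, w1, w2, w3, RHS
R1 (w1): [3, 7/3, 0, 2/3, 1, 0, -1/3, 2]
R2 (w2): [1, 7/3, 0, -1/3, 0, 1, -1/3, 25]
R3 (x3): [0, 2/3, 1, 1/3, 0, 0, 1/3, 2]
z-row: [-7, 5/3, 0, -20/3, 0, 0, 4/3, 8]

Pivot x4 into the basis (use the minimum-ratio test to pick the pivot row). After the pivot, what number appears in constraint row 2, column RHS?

26

Ratio test on column x4 — row 1: 2/(2/3) = 3; row 2: entry -1/3 ≤ 0; row 3: 2/(1/3) = 6. Minimum is 3 at row 1 (w1 leaves); pivot element 2/3.
Divide row 1 by 2/3; eliminate column x4 from the other rows.
Row 2 update in column RHS: 25 − (-1/3)·3 = 26.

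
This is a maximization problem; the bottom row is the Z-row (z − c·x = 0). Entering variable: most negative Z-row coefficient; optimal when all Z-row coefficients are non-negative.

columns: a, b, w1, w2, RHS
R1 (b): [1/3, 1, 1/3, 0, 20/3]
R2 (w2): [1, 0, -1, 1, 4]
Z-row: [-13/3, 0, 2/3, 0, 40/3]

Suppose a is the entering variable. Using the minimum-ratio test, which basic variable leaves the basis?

Column a entries and ratios — b: (20/3)/(1/3) = 20; w2: 4/1 = 4.
Smallest ratio is 4 in the row of w2, so w2 leaves.

w2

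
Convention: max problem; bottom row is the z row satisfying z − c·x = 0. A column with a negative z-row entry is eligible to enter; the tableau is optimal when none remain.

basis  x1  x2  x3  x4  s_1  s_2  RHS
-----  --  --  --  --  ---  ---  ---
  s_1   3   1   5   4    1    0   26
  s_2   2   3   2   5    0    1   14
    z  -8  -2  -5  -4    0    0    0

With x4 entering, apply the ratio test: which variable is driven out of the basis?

s_2

Column x4 entries and ratios — s_1: 26/4 = 13/2; s_2: 14/5 = 14/5.
Smallest ratio is 14/5 in the row of s_2, so s_2 leaves.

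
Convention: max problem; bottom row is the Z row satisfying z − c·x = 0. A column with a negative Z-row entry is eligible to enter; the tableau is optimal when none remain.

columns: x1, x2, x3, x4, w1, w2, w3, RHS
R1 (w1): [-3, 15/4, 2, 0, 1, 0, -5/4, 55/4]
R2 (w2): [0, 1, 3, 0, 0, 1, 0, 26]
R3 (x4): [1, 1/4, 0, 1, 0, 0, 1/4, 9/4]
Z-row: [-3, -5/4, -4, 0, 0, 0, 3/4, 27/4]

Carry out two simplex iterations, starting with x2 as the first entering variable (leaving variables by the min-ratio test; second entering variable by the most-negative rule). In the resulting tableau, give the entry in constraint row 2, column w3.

Ratio test on column x2 — row 1: (55/4)/(15/4) = 11/3; row 2: 26/1 = 26; row 3: (9/4)/(1/4) = 9. Minimum is 11/3 at row 1 (w1 leaves); pivot element 15/4.
Divide row 1 by 15/4; eliminate column x2 from the other rows.
Second iteration: most negative Z-row entry is -4 in column x1, so x1 enters.
Ratio test on column x1 — row 1: entry -4/5 ≤ 0; row 2: (67/3)/(4/5) = 335/12; row 3: (4/3)/(6/5) = 10/9. Minimum is 10/9 at row 3 (x4 leaves); pivot element 6/5.
Divide row 3 by 6/5; eliminate column x1 from the other rows.
After both pivots, the entry at constraint row 2, column w3 is 1/9.

1/9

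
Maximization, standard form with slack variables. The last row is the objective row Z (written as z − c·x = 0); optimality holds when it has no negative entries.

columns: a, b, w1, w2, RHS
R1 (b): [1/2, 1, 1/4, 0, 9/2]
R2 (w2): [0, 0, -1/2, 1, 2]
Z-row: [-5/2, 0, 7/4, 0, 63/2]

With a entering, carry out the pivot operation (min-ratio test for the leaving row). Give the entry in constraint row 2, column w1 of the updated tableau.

Ratio test on column a — row 1: (9/2)/(1/2) = 9; row 2: entry 0 ≤ 0. Minimum is 9 at row 1 (b leaves); pivot element 1/2.
Divide row 1 by 1/2; eliminate column a from the other rows.
Row 2 update in column w1: -1/2 − 0·(1/2) = -1/2.

-1/2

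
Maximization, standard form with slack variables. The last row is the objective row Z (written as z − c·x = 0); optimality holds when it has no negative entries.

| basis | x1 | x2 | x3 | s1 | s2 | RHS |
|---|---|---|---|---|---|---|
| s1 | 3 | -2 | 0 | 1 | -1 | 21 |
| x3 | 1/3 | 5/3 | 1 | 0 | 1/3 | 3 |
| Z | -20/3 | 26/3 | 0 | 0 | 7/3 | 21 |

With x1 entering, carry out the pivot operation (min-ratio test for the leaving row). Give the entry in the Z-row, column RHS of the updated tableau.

Ratio test on column x1 — row 1: 21/3 = 7; row 2: 3/(1/3) = 9. Minimum is 7 at row 1 (s1 leaves); pivot element 3.
Divide row 1 by 3; eliminate column x1 from the other rows.
Z-row update in column RHS: 21 − (-20/3)·7 = 203/3.

203/3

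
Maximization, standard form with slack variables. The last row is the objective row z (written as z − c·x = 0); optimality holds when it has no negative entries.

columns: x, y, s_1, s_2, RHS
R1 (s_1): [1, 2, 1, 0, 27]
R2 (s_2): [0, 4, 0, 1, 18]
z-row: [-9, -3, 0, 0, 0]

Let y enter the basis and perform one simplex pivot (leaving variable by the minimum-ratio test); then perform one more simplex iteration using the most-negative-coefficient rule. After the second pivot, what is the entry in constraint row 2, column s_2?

Ratio test on column y — row 1: 27/2 = 27/2; row 2: 18/4 = 9/2. Minimum is 9/2 at row 2 (s_2 leaves); pivot element 4.
Divide row 2 by 4; eliminate column y from the other rows.
Second iteration: most negative z-row entry is -9 in column x, so x enters.
Ratio test on column x — row 1: 18/1 = 18; row 2: entry 0 ≤ 0. Minimum is 18 at row 1 (s_1 leaves); pivot element 1.
Divide row 1 by 1; eliminate column x from the other rows.
After both pivots, the entry at constraint row 2, column s_2 is 1/4.

1/4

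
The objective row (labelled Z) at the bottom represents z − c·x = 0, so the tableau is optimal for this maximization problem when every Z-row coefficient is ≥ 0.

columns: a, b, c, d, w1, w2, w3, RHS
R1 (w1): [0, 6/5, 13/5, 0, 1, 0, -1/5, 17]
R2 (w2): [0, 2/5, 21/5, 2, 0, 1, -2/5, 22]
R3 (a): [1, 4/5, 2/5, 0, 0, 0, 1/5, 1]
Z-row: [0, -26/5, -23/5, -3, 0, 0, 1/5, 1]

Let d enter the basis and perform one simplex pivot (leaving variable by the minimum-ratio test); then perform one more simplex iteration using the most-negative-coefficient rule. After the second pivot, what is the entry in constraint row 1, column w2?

0

Ratio test on column d — row 1: entry 0 ≤ 0; row 2: 22/2 = 11; row 3: entry 0 ≤ 0. Minimum is 11 at row 2 (w2 leaves); pivot element 2.
Divide row 2 by 2; eliminate column d from the other rows.
Second iteration: most negative Z-row entry is -23/5 in column b, so b enters.
Ratio test on column b — row 1: 17/(6/5) = 85/6; row 2: 11/(1/5) = 55; row 3: 1/(4/5) = 5/4. Minimum is 5/4 at row 3 (a leaves); pivot element 4/5.
Divide row 3 by 4/5; eliminate column b from the other rows.
After both pivots, the entry at constraint row 1, column w2 is 0.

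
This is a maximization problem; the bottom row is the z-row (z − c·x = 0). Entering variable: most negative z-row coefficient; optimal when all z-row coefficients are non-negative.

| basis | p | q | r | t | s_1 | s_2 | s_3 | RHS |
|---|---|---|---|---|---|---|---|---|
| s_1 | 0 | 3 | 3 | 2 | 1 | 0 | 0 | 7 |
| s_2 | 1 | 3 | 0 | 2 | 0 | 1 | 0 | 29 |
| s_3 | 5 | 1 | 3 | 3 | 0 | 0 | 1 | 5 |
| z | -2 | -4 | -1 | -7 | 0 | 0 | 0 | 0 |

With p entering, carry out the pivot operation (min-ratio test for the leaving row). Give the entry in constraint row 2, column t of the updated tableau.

7/5

Ratio test on column p — row 1: entry 0 ≤ 0; row 2: 29/1 = 29; row 3: 5/5 = 1. Minimum is 1 at row 3 (s_3 leaves); pivot element 5.
Divide row 3 by 5; eliminate column p from the other rows.
Row 2 update in column t: 2 − 1·(3/5) = 7/5.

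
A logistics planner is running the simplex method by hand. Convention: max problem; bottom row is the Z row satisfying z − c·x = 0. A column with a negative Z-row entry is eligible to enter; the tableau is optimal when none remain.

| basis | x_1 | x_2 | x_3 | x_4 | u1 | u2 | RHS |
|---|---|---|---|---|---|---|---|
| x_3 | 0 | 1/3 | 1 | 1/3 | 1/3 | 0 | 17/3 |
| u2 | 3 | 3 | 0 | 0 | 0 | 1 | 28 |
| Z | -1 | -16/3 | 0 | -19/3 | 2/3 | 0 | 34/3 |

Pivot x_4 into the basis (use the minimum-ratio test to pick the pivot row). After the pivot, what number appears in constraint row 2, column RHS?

28

Ratio test on column x_4 — row 1: (17/3)/(1/3) = 17; row 2: entry 0 ≤ 0. Minimum is 17 at row 1 (x_3 leaves); pivot element 1/3.
Divide row 1 by 1/3; eliminate column x_4 from the other rows.
Row 2 update in column RHS: 28 − 0·17 = 28.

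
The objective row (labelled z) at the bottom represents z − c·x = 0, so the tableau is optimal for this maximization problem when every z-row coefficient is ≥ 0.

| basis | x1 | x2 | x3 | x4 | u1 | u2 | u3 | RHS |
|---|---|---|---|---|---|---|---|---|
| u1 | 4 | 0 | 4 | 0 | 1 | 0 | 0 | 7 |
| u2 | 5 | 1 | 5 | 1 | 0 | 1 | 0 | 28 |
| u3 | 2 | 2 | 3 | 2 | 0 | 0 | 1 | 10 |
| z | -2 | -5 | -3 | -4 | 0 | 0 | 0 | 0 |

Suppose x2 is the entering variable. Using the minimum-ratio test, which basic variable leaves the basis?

u3

Column x2 entries and ratios — u1: 0 ≤ 0, skip; u2: 28/1 = 28; u3: 10/2 = 5.
Smallest ratio is 5 in the row of u3, so u3 leaves.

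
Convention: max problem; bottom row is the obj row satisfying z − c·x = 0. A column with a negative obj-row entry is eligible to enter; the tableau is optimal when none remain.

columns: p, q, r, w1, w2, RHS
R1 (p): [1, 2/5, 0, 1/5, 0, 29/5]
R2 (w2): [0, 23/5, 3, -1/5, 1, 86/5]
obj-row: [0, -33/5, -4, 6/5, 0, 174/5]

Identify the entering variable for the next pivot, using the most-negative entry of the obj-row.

q

Negative obj-row entries: q: -33/5, r: -4.
The most negative is -33/5 in column q, so q enters.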